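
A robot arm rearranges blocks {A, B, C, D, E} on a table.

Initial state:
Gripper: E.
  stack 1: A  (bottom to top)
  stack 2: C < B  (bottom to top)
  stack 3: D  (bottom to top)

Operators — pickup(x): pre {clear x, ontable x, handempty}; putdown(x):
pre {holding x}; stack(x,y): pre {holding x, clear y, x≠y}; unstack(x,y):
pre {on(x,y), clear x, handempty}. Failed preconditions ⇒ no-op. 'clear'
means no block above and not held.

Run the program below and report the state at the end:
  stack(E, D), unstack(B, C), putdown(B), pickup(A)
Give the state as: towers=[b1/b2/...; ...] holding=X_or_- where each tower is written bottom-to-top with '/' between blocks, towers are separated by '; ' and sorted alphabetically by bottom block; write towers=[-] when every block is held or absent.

towers=[B; C; D/E] holding=A

step 1 (stack(E, D)): towers=[A; C/B; D/E] holding=-
step 2 (unstack(B, C)): towers=[A; C; D/E] holding=B
step 3 (putdown(B)): towers=[A; B; C; D/E] holding=-
step 4 (pickup(A)): towers=[B; C; D/E] holding=A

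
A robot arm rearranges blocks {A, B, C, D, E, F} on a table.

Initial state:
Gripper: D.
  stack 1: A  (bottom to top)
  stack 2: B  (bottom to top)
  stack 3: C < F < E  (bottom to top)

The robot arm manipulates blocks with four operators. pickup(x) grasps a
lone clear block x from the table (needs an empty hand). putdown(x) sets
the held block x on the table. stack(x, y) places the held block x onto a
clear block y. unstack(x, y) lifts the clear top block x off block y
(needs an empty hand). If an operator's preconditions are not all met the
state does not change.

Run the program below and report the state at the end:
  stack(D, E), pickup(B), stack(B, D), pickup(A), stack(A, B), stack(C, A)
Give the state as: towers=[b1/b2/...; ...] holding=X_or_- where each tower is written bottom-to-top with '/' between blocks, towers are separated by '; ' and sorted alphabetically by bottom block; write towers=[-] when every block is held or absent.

towers=[C/F/E/D/B/A] holding=-

step 1 (stack(D, E)): towers=[A; B; C/F/E/D] holding=-
step 2 (pickup(B)): towers=[A; C/F/E/D] holding=B
step 3 (stack(B, D)): towers=[A; C/F/E/D/B] holding=-
step 4 (pickup(A)): towers=[C/F/E/D/B] holding=A
step 5 (stack(A, B)): towers=[C/F/E/D/B/A] holding=-
step 6 (stack(C, A)) [no-op]: towers=[C/F/E/D/B/A] holding=-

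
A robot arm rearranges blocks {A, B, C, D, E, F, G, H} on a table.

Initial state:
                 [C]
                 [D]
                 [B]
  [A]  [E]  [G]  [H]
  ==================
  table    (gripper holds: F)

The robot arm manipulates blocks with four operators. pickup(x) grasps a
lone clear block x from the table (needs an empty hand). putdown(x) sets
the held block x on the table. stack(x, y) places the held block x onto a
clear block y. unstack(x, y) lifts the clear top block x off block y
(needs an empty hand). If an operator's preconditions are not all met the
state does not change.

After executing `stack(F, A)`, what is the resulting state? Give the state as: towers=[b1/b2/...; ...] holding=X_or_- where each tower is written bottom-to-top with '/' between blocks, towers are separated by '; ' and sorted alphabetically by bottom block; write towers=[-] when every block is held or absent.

before: towers=[A; E; G; H/B/D/C] holding=F
pre[stack(F, A)]: holding(F) ok, clear(A) ok, F≠A ok
all met → apply stack(F, A)
after:  towers=[A/F; E; G; H/B/D/C] holding=-

towers=[A/F; E; G; H/B/D/C] holding=-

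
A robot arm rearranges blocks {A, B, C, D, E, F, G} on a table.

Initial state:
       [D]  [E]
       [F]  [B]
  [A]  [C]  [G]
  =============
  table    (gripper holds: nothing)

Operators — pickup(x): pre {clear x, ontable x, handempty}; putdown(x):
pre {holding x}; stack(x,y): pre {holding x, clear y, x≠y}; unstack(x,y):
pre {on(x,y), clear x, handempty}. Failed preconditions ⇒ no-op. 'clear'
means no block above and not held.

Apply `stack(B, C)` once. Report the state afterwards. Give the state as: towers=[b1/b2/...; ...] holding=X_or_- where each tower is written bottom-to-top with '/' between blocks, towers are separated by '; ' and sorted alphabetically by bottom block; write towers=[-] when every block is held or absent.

before: towers=[A; C/F/D; G/B/E] holding=-
pre[stack(B, C)]: holding(B) ✗, clear(C) ✗, B≠C ✓
holding(B), clear(C) unmet → stack(B, C) is a no-op
after:  towers=[A; C/F/D; G/B/E] holding=-

towers=[A; C/F/D; G/B/E] holding=-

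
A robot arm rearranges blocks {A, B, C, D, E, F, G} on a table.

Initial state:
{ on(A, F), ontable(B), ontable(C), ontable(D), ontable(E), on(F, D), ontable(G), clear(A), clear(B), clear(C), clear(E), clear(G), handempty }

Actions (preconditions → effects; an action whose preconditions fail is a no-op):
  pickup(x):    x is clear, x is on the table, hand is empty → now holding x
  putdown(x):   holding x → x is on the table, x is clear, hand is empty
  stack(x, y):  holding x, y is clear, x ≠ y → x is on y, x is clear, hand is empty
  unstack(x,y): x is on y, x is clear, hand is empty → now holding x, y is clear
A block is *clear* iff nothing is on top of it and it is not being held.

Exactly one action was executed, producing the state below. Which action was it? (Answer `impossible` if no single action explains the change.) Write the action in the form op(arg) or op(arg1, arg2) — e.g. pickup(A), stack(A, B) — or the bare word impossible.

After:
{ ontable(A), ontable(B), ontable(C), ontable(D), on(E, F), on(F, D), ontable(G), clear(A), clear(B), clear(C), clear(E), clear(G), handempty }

target: towers=[A; B; C; D/F/E; G] holding=-
         pickup(B) → towers=[C; D/F/A; E; G] holding=B
         pickup(G) → towers=[B; C; D/F/A; E] holding=G
     unstack(A, F) → towers=[B; C; D/F; E; G] holding=A
         pickup(E) → towers=[B; C; D/F/A; G] holding=E
         pickup(C) → towers=[B; D/F/A; E; G] holding=C
none of the 5 applicable actions match → impossible

impossible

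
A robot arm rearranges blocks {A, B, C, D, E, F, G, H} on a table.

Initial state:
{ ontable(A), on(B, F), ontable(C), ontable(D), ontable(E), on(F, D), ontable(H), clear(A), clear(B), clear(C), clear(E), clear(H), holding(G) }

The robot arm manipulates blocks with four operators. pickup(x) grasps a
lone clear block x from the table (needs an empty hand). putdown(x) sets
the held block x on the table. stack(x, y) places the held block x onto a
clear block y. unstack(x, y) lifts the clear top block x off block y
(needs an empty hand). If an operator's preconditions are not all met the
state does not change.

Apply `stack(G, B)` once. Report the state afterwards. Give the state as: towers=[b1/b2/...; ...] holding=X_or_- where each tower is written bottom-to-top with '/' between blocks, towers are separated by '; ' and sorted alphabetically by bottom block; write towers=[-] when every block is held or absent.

before: towers=[A; C; D/F/B; E; H] holding=G
pre[stack(G, B)]: holding(G) ✓, clear(B) ✓, G≠B ✓
all met → apply stack(G, B)
after:  towers=[A; C; D/F/B/G; E; H] holding=-

towers=[A; C; D/F/B/G; E; H] holding=-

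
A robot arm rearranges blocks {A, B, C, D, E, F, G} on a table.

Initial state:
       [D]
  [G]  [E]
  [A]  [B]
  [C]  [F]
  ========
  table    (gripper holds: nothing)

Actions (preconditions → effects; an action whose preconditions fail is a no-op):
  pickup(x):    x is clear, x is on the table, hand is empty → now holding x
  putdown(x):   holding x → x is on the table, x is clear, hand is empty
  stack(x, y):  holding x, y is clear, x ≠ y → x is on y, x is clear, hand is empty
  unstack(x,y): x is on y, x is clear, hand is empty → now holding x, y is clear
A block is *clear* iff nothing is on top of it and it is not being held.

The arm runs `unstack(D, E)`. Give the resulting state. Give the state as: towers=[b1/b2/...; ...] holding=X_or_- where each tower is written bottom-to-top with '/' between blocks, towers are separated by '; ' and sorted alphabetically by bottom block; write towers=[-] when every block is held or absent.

before: towers=[C/A/G; F/B/E/D] holding=-
pre[unstack(D, E)]: on(D,E) ✓, clear(D) ✓, handempty ✓
all met → apply unstack(D, E)
after:  towers=[C/A/G; F/B/E] holding=D

towers=[C/A/G; F/B/E] holding=D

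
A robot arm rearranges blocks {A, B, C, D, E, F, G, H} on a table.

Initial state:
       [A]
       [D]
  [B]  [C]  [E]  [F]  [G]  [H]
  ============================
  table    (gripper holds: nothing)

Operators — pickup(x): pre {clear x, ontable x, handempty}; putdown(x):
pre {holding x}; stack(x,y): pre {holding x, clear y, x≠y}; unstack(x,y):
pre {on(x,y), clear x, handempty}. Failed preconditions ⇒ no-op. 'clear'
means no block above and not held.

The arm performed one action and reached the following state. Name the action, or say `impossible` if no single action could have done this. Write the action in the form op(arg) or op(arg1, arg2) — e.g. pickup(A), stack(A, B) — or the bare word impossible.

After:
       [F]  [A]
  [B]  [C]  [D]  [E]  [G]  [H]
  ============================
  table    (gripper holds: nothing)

impossible

target: towers=[B; C/F; D/A; E; G; H] holding=-
         pickup(G) → towers=[B; C/D/A; E; F; H] holding=G
     unstack(A, D) → towers=[B; C/D; E; F; G; H] holding=A
         pickup(E) → towers=[B; C/D/A; F; G; H] holding=E
         pickup(H) → towers=[B; C/D/A; E; F; G] holding=H
         pickup(B) → towers=[C/D/A; E; F; G; H] holding=B
         pickup(F) → towers=[B; C/D/A; E; G; H] holding=F
none of the 6 applicable actions match → impossible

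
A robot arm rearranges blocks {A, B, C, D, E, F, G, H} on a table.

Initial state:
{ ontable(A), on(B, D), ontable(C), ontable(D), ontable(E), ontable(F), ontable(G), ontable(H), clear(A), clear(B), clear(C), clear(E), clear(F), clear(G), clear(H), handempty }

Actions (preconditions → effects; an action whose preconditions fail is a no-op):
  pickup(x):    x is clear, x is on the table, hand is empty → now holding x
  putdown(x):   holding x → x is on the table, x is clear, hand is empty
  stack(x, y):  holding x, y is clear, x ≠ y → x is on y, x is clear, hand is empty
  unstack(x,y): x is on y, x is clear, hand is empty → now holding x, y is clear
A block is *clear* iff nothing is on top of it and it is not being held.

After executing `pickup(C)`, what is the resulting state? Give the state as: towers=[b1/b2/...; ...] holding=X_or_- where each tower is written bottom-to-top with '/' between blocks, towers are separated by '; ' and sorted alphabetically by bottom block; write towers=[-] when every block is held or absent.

towers=[A; D/B; E; F; G; H] holding=C

before: towers=[A; C; D/B; E; F; G; H] holding=-
pre[pickup(C)]: clear(C) ok, ontable(C) ok, handempty ok
all met → apply pickup(C)
after:  towers=[A; D/B; E; F; G; H] holding=C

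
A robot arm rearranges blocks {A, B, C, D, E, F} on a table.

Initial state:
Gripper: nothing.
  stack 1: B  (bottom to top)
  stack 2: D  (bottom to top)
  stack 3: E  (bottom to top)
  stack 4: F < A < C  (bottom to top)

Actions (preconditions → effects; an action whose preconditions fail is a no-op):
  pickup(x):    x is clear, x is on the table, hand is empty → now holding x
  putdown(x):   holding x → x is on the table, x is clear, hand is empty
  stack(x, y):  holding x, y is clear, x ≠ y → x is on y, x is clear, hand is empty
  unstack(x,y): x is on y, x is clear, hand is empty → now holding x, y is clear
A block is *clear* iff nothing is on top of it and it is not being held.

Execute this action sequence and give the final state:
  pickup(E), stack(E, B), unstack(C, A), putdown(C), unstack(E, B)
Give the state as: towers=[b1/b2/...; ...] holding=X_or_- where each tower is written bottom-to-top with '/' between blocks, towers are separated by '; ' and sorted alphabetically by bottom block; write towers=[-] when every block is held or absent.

step 1 (pickup(E)): towers=[B; D; F/A/C] holding=E
step 2 (stack(E, B)): towers=[B/E; D; F/A/C] holding=-
step 3 (unstack(C, A)): towers=[B/E; D; F/A] holding=C
step 4 (putdown(C)): towers=[B/E; C; D; F/A] holding=-
step 5 (unstack(E, B)): towers=[B; C; D; F/A] holding=E

towers=[B; C; D; F/A] holding=E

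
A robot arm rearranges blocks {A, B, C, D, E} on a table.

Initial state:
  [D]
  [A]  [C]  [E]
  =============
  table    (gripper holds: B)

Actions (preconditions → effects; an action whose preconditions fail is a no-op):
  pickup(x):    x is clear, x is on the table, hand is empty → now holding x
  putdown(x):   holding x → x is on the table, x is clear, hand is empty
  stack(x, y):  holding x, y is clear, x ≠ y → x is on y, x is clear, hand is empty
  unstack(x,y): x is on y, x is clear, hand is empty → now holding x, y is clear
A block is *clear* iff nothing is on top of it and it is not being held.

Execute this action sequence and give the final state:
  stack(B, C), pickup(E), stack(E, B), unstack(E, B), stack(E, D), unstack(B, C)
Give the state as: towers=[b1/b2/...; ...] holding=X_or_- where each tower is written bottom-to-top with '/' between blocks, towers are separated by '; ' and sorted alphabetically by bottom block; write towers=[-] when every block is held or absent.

towers=[A/D/E; C] holding=B

step 1 (stack(B, C)): towers=[A/D; C/B; E] holding=-
step 2 (pickup(E)): towers=[A/D; C/B] holding=E
step 3 (stack(E, B)): towers=[A/D; C/B/E] holding=-
step 4 (unstack(E, B)): towers=[A/D; C/B] holding=E
step 5 (stack(E, D)): towers=[A/D/E; C/B] holding=-
step 6 (unstack(B, C)): towers=[A/D/E; C] holding=B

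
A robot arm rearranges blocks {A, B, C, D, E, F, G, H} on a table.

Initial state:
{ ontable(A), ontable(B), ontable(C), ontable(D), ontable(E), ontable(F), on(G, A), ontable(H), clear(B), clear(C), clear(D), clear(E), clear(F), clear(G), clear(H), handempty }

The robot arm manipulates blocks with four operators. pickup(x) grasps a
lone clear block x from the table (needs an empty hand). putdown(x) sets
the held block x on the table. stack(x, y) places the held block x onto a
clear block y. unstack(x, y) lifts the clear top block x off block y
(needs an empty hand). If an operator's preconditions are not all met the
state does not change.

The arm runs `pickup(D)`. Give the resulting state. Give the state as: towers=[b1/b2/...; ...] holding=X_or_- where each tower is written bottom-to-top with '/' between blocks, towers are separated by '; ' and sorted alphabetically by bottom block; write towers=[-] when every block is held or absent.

towers=[A/G; B; C; E; F; H] holding=D

before: towers=[A/G; B; C; D; E; F; H] holding=-
pre[pickup(D)]: clear(D) ✓, ontable(D) ✓, handempty ✓
all met → apply pickup(D)
after:  towers=[A/G; B; C; E; F; H] holding=D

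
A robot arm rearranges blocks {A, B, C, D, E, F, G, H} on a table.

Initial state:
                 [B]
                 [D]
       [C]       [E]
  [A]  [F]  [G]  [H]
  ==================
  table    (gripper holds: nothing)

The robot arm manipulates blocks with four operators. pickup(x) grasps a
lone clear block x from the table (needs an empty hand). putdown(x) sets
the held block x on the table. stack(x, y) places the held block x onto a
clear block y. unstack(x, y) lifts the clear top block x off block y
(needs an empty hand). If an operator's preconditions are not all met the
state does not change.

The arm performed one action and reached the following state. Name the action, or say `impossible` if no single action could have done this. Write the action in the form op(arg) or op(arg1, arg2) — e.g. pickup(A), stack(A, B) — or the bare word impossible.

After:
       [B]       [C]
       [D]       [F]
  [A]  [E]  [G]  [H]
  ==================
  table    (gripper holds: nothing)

target: towers=[A; E/D/B; G; H/F/C] holding=-
         pickup(G) → towers=[A; F/C; H/E/D/B] holding=G
         pickup(A) → towers=[F/C; G; H/E/D/B] holding=A
     unstack(B, D) → towers=[A; F/C; G; H/E/D] holding=B
     unstack(C, F) → towers=[A; F; G; H/E/D/B] holding=C
none of the 4 applicable actions match → impossible

impossible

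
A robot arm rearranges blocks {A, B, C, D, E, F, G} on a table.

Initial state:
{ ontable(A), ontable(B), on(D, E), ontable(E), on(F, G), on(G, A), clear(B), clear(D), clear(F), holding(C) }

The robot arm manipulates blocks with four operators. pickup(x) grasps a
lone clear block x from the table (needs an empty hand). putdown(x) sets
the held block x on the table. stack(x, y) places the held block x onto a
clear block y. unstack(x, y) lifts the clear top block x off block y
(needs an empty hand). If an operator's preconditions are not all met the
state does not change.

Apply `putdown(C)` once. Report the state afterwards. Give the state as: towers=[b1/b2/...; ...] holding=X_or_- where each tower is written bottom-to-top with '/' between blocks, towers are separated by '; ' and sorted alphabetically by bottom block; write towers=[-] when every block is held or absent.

before: towers=[A/G/F; B; E/D] holding=C
pre[putdown(C)]: holding(C) yes
all met → apply putdown(C)
after:  towers=[A/G/F; B; C; E/D] holding=-

towers=[A/G/F; B; C; E/D] holding=-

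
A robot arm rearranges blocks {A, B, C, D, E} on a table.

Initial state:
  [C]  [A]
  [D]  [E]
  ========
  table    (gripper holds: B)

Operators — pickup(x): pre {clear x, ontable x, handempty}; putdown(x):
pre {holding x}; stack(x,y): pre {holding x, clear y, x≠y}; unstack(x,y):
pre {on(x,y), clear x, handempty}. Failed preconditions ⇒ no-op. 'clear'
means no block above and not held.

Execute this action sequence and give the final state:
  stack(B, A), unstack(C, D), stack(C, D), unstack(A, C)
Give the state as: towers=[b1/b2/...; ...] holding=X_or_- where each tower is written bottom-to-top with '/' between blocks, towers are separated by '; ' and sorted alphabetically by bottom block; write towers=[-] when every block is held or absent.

towers=[D/C; E/A/B] holding=-

step 1 (stack(B, A)): towers=[D/C; E/A/B] holding=-
step 2 (unstack(C, D)): towers=[D; E/A/B] holding=C
step 3 (stack(C, D)): towers=[D/C; E/A/B] holding=-
step 4 (unstack(A, C)) [no-op]: towers=[D/C; E/A/B] holding=-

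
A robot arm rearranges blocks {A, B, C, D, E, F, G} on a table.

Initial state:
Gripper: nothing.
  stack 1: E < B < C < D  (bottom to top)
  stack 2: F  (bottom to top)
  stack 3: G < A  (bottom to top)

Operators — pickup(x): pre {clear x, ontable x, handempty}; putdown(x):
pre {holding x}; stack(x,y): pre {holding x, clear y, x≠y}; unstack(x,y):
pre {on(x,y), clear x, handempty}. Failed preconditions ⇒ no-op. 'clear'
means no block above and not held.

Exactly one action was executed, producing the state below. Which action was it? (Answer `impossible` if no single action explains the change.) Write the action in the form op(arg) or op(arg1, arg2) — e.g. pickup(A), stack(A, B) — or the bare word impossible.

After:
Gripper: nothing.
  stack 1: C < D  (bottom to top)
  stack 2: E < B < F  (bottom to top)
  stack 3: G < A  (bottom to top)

target: towers=[C/D; E/B/F; G/A] holding=-
         pickup(F) → towers=[E/B/C/D; G/A] holding=F
     unstack(D, C) → towers=[E/B/C; F; G/A] holding=D
     unstack(A, G) → towers=[E/B/C/D; F; G] holding=A
none of the 3 applicable actions match → impossible

impossible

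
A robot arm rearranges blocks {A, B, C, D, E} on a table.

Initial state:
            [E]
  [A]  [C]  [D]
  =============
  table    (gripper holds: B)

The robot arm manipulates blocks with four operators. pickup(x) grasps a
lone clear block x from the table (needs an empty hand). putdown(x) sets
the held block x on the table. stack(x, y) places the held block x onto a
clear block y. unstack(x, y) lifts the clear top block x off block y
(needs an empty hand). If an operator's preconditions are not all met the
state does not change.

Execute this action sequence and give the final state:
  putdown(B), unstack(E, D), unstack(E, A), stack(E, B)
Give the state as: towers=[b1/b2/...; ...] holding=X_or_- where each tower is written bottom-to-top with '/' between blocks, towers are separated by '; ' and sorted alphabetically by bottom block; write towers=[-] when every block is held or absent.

towers=[A; B/E; C; D] holding=-

step 1 (putdown(B)): towers=[A; B; C; D/E] holding=-
step 2 (unstack(E, D)): towers=[A; B; C; D] holding=E
step 3 (unstack(E, A)) [no-op]: towers=[A; B; C; D] holding=E
step 4 (stack(E, B)): towers=[A; B/E; C; D] holding=-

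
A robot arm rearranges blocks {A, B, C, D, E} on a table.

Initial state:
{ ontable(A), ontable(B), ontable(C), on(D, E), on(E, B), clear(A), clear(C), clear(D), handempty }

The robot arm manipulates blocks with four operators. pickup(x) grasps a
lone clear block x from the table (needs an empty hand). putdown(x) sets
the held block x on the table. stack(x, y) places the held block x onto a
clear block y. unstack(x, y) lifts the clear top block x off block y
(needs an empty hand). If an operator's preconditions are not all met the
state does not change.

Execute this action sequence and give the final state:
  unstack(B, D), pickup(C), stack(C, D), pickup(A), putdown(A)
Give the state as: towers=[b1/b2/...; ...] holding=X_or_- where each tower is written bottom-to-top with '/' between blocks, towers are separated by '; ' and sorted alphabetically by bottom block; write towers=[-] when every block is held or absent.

towers=[A; B/E/D/C] holding=-

step 1 (unstack(B, D)) [no-op]: towers=[A; B/E/D; C] holding=-
step 2 (pickup(C)): towers=[A; B/E/D] holding=C
step 3 (stack(C, D)): towers=[A; B/E/D/C] holding=-
step 4 (pickup(A)): towers=[B/E/D/C] holding=A
step 5 (putdown(A)): towers=[A; B/E/D/C] holding=-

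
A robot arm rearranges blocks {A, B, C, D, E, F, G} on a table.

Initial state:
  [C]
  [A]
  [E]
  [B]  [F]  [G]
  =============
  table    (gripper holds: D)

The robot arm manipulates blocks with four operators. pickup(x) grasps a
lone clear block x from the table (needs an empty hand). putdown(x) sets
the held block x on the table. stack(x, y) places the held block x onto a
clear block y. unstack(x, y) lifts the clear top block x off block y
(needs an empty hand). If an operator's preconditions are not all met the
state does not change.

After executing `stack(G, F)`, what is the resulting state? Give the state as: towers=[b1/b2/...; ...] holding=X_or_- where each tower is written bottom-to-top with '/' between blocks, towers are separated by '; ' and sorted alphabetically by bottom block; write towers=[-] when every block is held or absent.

before: towers=[B/E/A/C; F; G] holding=D
pre[stack(G, F)]: holding(G) ✗, clear(F) ✓, G≠F ✓
holding(G) unmet → stack(G, F) is a no-op
after:  towers=[B/E/A/C; F; G] holding=D

towers=[B/E/A/C; F; G] holding=D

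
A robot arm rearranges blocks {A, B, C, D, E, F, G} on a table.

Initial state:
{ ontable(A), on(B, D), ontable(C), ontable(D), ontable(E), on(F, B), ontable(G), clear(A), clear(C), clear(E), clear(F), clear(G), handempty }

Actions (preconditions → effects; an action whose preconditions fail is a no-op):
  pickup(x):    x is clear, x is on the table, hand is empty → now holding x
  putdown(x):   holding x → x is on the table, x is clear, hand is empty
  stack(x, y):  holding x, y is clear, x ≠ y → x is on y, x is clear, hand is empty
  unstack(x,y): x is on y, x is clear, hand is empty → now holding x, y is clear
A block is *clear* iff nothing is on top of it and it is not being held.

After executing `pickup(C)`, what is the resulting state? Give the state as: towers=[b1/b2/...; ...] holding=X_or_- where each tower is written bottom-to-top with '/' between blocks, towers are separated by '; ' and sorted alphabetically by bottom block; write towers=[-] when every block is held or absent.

before: towers=[A; C; D/B/F; E; G] holding=-
pre[pickup(C)]: clear(C) ok, ontable(C) ok, handempty ok
all met → apply pickup(C)
after:  towers=[A; D/B/F; E; G] holding=C

towers=[A; D/B/F; E; G] holding=C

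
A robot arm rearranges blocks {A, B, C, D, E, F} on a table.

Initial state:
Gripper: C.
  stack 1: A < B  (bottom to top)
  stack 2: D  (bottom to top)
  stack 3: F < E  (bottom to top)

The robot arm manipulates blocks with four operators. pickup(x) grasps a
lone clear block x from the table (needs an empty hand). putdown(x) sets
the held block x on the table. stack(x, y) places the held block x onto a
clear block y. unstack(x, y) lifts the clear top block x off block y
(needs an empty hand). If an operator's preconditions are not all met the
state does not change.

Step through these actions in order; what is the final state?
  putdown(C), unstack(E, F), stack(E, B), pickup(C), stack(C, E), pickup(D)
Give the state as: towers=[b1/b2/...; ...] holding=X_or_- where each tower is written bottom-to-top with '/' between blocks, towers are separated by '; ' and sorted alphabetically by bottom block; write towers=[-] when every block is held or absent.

towers=[A/B/E/C; F] holding=D

step 1 (putdown(C)): towers=[A/B; C; D; F/E] holding=-
step 2 (unstack(E, F)): towers=[A/B; C; D; F] holding=E
step 3 (stack(E, B)): towers=[A/B/E; C; D; F] holding=-
step 4 (pickup(C)): towers=[A/B/E; D; F] holding=C
step 5 (stack(C, E)): towers=[A/B/E/C; D; F] holding=-
step 6 (pickup(D)): towers=[A/B/E/C; F] holding=D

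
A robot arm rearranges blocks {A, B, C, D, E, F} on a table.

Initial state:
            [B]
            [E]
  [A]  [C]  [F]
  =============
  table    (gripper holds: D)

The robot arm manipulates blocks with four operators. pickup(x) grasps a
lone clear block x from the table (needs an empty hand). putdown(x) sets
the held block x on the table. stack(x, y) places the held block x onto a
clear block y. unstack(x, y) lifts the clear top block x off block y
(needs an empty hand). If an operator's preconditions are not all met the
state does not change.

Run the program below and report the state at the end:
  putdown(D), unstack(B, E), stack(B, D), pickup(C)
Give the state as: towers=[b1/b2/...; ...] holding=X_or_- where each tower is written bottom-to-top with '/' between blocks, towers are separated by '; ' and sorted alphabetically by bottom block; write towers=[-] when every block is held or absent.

step 1 (putdown(D)): towers=[A; C; D; F/E/B] holding=-
step 2 (unstack(B, E)): towers=[A; C; D; F/E] holding=B
step 3 (stack(B, D)): towers=[A; C; D/B; F/E] holding=-
step 4 (pickup(C)): towers=[A; D/B; F/E] holding=C

towers=[A; D/B; F/E] holding=C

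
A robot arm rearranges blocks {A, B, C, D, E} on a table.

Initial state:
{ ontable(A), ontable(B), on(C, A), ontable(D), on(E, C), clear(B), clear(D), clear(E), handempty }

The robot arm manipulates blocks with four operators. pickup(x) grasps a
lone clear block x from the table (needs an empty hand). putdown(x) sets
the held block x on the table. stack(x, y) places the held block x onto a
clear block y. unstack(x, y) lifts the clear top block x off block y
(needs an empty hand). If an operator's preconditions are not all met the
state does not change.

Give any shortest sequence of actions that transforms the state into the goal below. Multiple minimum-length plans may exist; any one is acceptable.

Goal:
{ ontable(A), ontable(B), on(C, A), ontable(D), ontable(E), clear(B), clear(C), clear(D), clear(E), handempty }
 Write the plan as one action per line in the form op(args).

unstack(E, C)
putdown(E)

step 1 (unstack(E, C)): towers=[A/C; B; D] holding=E
step 2 (putdown(E)): towers=[A/C; B; D; E] holding=-
goal check: towers=[A/C; B; D; E] holding=- — reached (length 2, optimal by BFS)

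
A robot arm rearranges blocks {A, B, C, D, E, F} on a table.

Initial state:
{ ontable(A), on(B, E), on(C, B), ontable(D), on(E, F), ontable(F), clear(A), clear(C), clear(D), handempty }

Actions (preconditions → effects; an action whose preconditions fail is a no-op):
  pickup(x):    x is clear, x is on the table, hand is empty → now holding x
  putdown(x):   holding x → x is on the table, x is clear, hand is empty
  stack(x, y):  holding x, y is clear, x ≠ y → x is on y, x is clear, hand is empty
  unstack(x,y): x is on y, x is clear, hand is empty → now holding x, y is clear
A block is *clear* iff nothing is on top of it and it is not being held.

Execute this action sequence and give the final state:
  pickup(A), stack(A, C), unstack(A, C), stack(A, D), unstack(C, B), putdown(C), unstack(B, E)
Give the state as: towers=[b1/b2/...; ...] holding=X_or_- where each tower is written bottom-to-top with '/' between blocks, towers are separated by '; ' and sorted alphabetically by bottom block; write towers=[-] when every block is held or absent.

towers=[C; D/A; F/E] holding=B

step 1 (pickup(A)): towers=[D; F/E/B/C] holding=A
step 2 (stack(A, C)): towers=[D; F/E/B/C/A] holding=-
step 3 (unstack(A, C)): towers=[D; F/E/B/C] holding=A
step 4 (stack(A, D)): towers=[D/A; F/E/B/C] holding=-
step 5 (unstack(C, B)): towers=[D/A; F/E/B] holding=C
step 6 (putdown(C)): towers=[C; D/A; F/E/B] holding=-
step 7 (unstack(B, E)): towers=[C; D/A; F/E] holding=B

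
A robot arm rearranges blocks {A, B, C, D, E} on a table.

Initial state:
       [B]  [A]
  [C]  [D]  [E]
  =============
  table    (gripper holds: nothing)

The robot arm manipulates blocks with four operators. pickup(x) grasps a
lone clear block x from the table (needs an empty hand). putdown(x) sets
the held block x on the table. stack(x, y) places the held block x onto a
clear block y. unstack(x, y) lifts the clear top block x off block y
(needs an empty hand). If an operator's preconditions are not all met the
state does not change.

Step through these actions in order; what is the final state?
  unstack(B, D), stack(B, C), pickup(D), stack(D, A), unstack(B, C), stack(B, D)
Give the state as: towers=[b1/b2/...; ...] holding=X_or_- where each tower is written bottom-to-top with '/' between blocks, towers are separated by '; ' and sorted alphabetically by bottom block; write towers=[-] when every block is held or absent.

towers=[C; E/A/D/B] holding=-

step 1 (unstack(B, D)): towers=[C; D; E/A] holding=B
step 2 (stack(B, C)): towers=[C/B; D; E/A] holding=-
step 3 (pickup(D)): towers=[C/B; E/A] holding=D
step 4 (stack(D, A)): towers=[C/B; E/A/D] holding=-
step 5 (unstack(B, C)): towers=[C; E/A/D] holding=B
step 6 (stack(B, D)): towers=[C; E/A/D/B] holding=-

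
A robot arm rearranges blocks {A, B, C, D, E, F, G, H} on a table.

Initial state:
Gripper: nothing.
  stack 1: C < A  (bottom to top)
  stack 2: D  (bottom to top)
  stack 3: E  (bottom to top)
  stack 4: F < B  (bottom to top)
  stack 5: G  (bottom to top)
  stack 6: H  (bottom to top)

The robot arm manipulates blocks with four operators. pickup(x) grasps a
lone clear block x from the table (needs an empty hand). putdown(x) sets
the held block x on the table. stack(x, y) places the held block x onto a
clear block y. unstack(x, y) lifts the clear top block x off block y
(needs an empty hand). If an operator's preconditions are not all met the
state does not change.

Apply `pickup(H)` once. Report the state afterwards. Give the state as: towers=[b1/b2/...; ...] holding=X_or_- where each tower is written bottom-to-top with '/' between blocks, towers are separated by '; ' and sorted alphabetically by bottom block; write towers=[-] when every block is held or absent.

before: towers=[C/A; D; E; F/B; G; H] holding=-
pre[pickup(H)]: clear(H) ✓, ontable(H) ✓, handempty ✓
all met → apply pickup(H)
after:  towers=[C/A; D; E; F/B; G] holding=H

towers=[C/A; D; E; F/B; G] holding=H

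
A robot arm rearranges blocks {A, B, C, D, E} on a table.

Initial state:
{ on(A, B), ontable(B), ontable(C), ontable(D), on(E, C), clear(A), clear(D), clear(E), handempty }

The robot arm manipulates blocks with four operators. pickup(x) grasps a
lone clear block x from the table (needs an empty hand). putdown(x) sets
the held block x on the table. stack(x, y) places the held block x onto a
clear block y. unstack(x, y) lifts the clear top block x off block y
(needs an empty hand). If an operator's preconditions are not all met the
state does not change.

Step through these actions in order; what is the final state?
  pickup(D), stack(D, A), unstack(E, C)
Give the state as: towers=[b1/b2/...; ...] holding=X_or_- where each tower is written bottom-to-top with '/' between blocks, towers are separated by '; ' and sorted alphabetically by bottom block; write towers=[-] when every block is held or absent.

step 1 (pickup(D)): towers=[B/A; C/E] holding=D
step 2 (stack(D, A)): towers=[B/A/D; C/E] holding=-
step 3 (unstack(E, C)): towers=[B/A/D; C] holding=E

towers=[B/A/D; C] holding=E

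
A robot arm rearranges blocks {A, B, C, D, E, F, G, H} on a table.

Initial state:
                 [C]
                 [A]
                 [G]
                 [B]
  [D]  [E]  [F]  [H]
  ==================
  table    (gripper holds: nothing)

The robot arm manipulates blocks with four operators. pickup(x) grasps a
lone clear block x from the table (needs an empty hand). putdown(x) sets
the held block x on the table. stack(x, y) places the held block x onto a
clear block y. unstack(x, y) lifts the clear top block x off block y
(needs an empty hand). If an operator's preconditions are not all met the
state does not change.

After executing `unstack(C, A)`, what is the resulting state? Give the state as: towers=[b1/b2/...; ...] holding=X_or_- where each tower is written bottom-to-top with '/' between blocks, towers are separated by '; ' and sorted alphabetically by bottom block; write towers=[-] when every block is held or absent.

towers=[D; E; F; H/B/G/A] holding=C

before: towers=[D; E; F; H/B/G/A/C] holding=-
pre[unstack(C, A)]: on(C,A) yes, clear(C) yes, handempty yes
all met → apply unstack(C, A)
after:  towers=[D; E; F; H/B/G/A] holding=C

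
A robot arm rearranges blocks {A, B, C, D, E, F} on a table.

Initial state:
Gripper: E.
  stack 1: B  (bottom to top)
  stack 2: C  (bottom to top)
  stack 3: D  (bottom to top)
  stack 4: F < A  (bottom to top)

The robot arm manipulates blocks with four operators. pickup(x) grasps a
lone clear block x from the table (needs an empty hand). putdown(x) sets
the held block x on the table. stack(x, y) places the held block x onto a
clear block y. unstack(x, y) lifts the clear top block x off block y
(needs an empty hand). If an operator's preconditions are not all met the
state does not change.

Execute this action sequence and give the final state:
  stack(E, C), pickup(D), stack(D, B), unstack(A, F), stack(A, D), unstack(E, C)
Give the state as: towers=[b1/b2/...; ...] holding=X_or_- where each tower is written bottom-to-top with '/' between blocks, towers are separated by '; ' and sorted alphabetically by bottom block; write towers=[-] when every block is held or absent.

towers=[B/D/A; C; F] holding=E

step 1 (stack(E, C)): towers=[B; C/E; D; F/A] holding=-
step 2 (pickup(D)): towers=[B; C/E; F/A] holding=D
step 3 (stack(D, B)): towers=[B/D; C/E; F/A] holding=-
step 4 (unstack(A, F)): towers=[B/D; C/E; F] holding=A
step 5 (stack(A, D)): towers=[B/D/A; C/E; F] holding=-
step 6 (unstack(E, C)): towers=[B/D/A; C; F] holding=E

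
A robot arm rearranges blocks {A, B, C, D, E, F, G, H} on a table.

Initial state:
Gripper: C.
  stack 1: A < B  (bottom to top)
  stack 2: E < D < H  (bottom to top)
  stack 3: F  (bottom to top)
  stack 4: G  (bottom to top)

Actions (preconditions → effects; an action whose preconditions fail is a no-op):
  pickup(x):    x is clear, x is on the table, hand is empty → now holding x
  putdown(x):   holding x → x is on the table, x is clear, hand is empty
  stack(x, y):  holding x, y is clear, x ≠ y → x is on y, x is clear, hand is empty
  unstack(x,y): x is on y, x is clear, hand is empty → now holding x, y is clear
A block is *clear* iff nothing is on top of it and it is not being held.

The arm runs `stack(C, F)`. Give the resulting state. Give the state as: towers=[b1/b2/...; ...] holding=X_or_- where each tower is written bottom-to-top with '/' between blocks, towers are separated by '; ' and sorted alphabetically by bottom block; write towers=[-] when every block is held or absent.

towers=[A/B; E/D/H; F/C; G] holding=-

before: towers=[A/B; E/D/H; F; G] holding=C
pre[stack(C, F)]: holding(C) ✓, clear(F) ✓, C≠F ✓
all met → apply stack(C, F)
after:  towers=[A/B; E/D/H; F/C; G] holding=-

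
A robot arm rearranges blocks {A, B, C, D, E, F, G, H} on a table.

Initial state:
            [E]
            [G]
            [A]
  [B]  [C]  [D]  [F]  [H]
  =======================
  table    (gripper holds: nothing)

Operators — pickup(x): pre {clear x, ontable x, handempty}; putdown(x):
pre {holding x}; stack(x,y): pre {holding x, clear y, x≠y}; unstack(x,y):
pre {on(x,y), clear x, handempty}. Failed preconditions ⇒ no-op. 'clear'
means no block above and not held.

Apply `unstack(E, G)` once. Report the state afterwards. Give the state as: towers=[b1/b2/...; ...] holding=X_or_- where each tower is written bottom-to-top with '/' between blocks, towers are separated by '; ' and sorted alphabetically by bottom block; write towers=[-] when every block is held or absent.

before: towers=[B; C; D/A/G/E; F; H] holding=-
pre[unstack(E, G)]: on(E,G) ✓, clear(E) ✓, handempty ✓
all met → apply unstack(E, G)
after:  towers=[B; C; D/A/G; F; H] holding=E

towers=[B; C; D/A/G; F; H] holding=E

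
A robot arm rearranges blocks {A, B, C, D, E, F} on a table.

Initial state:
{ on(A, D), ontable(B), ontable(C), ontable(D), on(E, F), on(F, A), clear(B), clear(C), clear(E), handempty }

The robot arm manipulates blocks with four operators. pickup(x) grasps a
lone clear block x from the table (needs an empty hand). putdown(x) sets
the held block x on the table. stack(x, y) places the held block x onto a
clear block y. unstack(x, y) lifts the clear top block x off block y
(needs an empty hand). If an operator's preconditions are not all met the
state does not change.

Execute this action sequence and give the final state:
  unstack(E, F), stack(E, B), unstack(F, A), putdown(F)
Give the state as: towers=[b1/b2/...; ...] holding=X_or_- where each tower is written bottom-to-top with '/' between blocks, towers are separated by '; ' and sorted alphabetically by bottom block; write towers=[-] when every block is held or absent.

towers=[B/E; C; D/A; F] holding=-

step 1 (unstack(E, F)): towers=[B; C; D/A/F] holding=E
step 2 (stack(E, B)): towers=[B/E; C; D/A/F] holding=-
step 3 (unstack(F, A)): towers=[B/E; C; D/A] holding=F
step 4 (putdown(F)): towers=[B/E; C; D/A; F] holding=-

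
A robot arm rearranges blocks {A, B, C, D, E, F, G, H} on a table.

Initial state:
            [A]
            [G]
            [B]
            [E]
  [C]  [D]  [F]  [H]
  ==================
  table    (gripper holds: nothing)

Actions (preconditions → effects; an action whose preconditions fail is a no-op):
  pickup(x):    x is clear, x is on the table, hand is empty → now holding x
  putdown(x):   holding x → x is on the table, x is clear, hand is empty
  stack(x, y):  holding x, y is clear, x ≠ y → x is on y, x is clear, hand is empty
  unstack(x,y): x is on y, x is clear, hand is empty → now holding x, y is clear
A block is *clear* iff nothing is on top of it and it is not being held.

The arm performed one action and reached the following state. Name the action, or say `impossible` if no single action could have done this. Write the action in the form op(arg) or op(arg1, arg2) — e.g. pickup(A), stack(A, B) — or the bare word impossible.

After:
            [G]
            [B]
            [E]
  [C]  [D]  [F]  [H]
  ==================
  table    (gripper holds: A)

target: towers=[C; D; F/E/B/G; H] holding=A
     unstack(A, G) → towers=[C; D; F/E/B/G; H] holding=A  ← match
         pickup(H) → towers=[C; D; F/E/B/G/A] holding=H
         pickup(D) → towers=[C; F/E/B/G/A; H] holding=D
         pickup(C) → towers=[D; F/E/B/G/A; H] holding=C

unstack(A, G)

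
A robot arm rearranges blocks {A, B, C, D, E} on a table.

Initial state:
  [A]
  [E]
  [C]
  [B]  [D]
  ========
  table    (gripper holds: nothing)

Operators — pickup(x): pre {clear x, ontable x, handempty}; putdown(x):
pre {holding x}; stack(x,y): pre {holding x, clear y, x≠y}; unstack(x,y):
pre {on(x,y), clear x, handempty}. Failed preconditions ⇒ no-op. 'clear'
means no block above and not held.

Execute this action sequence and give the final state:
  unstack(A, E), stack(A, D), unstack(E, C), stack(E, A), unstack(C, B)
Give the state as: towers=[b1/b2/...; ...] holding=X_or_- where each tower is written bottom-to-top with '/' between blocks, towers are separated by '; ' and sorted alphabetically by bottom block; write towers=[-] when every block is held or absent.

step 1 (unstack(A, E)): towers=[B/C/E; D] holding=A
step 2 (stack(A, D)): towers=[B/C/E; D/A] holding=-
step 3 (unstack(E, C)): towers=[B/C; D/A] holding=E
step 4 (stack(E, A)): towers=[B/C; D/A/E] holding=-
step 5 (unstack(C, B)): towers=[B; D/A/E] holding=C

towers=[B; D/A/E] holding=C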